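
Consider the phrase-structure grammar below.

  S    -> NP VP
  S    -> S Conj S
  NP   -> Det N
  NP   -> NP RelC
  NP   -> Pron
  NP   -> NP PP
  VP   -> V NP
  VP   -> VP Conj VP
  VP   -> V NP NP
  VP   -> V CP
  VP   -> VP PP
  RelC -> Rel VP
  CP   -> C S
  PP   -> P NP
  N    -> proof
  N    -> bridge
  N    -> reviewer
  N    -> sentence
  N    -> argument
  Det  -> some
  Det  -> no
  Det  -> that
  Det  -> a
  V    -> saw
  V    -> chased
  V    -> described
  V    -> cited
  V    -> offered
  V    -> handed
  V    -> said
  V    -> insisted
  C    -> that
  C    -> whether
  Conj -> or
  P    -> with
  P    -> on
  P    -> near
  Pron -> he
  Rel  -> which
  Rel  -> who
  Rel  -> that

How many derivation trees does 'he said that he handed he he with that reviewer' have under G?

Two of the 3 distinct bracketings:
[S [NP [Pron he]] [VP [V said] [CP [C that] [S [NP [Pron he]] [VP [V handed] [NP [Pron he]] [NP [NP [Pron he]] [PP [P with] [NP [Det that] [N reviewer]]]]]]]]]
[S [NP [Pron he]] [VP [V said] [CP [C that] [S [NP [Pron he]] [VP [VP [V handed] [NP [Pron he]] [NP [Pron he]]] [PP [P with] [NP [Det that] [N reviewer]]]]]]]]
The difference turns on whether NP → NP PP is used at the relevant span, versus an alternative expansion of NP.

3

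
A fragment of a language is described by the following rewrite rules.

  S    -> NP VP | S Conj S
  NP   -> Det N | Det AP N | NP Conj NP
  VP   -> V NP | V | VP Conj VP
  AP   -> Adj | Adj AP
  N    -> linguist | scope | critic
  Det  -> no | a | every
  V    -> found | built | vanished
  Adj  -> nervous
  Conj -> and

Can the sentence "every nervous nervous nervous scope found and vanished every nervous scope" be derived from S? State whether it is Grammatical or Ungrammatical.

[S [NP [Det every] [AP [Adj nervous] [AP [Adj nervous] [AP [Adj nervous]]]] [N scope]] [VP [VP [V found]] [Conj and] [VP [V vanished] [NP [Det every] [AP [Adj nervous]] [N scope]]]]]
Every word is introduced by a lexical rule and the phrasal rules combine the resulting categories into a single S.

Grammatical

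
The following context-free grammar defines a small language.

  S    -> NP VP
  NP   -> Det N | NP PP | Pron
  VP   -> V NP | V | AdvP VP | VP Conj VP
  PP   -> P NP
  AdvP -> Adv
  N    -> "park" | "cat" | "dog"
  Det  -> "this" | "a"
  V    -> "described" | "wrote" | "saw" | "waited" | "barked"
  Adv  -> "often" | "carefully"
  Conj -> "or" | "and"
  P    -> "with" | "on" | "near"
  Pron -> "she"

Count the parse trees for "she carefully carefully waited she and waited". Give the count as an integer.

Two of the 3 distinct bracketings:
[S [NP [Pron she]] [VP [AdvP [Adv carefully]] [VP [AdvP [Adv carefully]] [VP [VP [V waited] [NP [Pron she]]] [Conj and] [VP [V waited]]]]]]
[S [NP [Pron she]] [VP [AdvP [Adv carefully]] [VP [VP [AdvP [Adv carefully]] [VP [V waited] [NP [Pron she]]]] [Conj and] [VP [V waited]]]]]
The trees differ in how a recursive rule is bracketed over the same span.

3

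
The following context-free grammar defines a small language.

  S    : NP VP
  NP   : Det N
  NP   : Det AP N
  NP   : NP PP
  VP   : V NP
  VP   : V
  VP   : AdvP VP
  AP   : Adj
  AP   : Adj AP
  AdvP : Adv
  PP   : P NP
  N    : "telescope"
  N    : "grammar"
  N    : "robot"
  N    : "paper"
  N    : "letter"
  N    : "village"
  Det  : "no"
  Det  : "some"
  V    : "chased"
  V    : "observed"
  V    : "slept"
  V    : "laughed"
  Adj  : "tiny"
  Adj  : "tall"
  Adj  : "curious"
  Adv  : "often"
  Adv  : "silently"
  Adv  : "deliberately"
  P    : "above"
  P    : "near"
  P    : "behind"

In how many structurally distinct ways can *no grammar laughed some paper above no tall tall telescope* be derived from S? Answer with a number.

[S [NP [Det no] [N grammar]] [VP [V laughed] [NP [NP [Det some] [N paper]] [PP [P above] [NP [Det no] [AP [Adj tall] [AP [Adj tall]]] [N telescope]]]]]]
No rule offers an alternative attachment or grouping for any span, so this is the only derivation.

1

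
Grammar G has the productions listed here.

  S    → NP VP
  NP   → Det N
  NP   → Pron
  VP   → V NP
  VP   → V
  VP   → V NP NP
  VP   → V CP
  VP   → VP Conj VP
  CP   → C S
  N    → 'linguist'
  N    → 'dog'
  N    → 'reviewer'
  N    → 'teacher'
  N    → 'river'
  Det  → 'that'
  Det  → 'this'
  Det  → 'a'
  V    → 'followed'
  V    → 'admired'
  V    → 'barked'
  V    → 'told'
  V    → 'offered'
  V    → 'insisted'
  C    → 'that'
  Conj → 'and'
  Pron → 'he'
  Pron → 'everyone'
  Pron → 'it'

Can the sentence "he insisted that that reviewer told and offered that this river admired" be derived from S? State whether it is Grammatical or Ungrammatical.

Grammatical

[S [NP [Pron he]] [VP [V insisted] [CP [C that] [S [NP [Det that] [N reviewer]] [VP [VP [V told]] [Conj and] [VP [V offered] [CP [C that] [S [NP [Det this] [N river]] [VP [V admired]]]]]]]]]]
Every word is introduced by a lexical rule and the phrasal rules combine the resulting categories into a single S.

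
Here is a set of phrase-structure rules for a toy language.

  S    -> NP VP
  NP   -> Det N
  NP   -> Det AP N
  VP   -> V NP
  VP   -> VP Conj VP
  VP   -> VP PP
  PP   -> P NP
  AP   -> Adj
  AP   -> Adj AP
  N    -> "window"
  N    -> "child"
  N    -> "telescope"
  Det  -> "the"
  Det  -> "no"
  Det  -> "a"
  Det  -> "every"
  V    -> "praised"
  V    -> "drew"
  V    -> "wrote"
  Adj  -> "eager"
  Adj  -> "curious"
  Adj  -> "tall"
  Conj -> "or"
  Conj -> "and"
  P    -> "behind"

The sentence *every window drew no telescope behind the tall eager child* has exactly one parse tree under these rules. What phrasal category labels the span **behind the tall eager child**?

PP

S
  NP
    Det: every
    N: window
  VP
    VP
      V: drew
      NP
        Det: no
        N: telescope
    PP
      P: behind
      NP
        Det: the
        AP
          Adj: tall
          AP
            Adj: eager
        N: child
The span 'behind the tall eager child' is the PP node built by PP → P NP.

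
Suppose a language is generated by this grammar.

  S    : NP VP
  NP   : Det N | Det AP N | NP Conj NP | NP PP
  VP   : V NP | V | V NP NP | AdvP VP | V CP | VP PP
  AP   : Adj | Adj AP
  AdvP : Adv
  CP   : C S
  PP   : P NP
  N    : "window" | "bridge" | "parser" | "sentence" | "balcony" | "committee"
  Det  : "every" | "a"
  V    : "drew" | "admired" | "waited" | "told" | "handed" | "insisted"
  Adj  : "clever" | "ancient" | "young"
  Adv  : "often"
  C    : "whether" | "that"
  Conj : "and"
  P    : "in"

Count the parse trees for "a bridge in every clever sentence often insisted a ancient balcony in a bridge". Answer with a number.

Two of the 3 distinct bracketings:
[S [NP [NP [Det a] [N bridge]] [PP [P in] [NP [Det every] [AP [Adj clever]] [N sentence]]]] [VP [AdvP [Adv often]] [VP [V insisted] [NP [NP [Det a] [AP [Adj ancient]] [N balcony]] [PP [P in] [NP [Det a] [N bridge]]]]]]]
[S [NP [NP [Det a] [N bridge]] [PP [P in] [NP [Det every] [AP [Adj clever]] [N sentence]]]] [VP [AdvP [Adv often]] [VP [VP [V insisted] [NP [Det a] [AP [Adj ancient]] [N balcony]]] [PP [P in] [NP [Det a] [N bridge]]]]]]
The difference turns on whether VP → VP PP is used at the relevant span, versus an alternative expansion of VP.

3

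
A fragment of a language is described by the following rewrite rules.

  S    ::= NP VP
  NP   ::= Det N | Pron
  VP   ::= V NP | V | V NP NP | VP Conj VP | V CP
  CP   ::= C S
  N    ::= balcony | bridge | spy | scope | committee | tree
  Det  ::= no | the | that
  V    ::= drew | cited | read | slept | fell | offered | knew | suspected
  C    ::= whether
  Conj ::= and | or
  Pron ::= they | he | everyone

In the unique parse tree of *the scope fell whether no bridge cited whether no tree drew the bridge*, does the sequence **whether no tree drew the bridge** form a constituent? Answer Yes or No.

Yes

[S [NP [Det the] [N scope]] [VP [V fell] [CP [C whether] [S [NP [Det no] [N bridge]] [VP [V cited] [CP [C whether] [S [NP [Det no] [N tree]] [VP [V drew] [NP [Det the] [N bridge]]]]]]]]]]
The words 'whether no tree drew the bridge' are exhaustively dominated by a single CP node (built by CP → C S), so they form a constituent.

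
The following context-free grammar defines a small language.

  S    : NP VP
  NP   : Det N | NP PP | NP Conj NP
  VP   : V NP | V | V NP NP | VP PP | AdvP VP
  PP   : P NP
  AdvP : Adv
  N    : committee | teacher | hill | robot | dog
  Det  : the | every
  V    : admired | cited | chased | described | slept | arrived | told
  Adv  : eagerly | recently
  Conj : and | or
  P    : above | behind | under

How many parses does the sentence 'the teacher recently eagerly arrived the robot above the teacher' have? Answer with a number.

Two of the 4 distinct bracketings:
[S [NP [Det the] [N teacher]] [VP [VP [AdvP [Adv recently]] [VP [AdvP [Adv eagerly]] [VP [V arrived] [NP [Det the] [N robot]]]]] [PP [P above] [NP [Det the] [N teacher]]]]]
[S [NP [Det the] [N teacher]] [VP [AdvP [Adv recently]] [VP [VP [AdvP [Adv eagerly]] [VP [V arrived] [NP [Det the] [N robot]]]] [PP [P above] [NP [Det the] [N teacher]]]]]]
The trees differ in how a recursive rule is bracketed over the same span.

4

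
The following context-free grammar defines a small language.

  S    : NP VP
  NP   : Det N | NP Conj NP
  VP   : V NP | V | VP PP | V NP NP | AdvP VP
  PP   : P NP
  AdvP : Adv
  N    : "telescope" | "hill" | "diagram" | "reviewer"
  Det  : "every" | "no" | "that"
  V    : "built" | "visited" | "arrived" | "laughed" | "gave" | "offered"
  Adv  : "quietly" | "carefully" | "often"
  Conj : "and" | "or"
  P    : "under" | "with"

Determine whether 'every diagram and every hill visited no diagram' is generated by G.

S
  NP
    NP
      Det: every
      N: diagram
    Conj: and
    NP
      Det: every
      N: hill
  VP
    V: visited
    NP
      Det: no
      N: diagram
Each bracket corresponds to one application of a listed rule, so the string is derivable from S.

Grammatical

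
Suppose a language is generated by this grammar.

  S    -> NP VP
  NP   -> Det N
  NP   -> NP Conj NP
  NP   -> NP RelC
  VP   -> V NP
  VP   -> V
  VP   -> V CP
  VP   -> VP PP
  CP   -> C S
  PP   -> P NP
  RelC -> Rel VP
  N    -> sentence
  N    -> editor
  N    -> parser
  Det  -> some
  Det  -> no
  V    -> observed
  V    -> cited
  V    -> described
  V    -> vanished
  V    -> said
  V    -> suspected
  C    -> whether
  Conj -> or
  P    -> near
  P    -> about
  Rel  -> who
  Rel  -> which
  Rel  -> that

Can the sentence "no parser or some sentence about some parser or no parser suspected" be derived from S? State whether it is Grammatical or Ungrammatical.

For S → NP VP, every NP-prefix leaves a non-VP remainder: after 'no parser' the remainder is not a VP; after 'no parser or some sentence' the remainder is not a VP.

Ungrammatical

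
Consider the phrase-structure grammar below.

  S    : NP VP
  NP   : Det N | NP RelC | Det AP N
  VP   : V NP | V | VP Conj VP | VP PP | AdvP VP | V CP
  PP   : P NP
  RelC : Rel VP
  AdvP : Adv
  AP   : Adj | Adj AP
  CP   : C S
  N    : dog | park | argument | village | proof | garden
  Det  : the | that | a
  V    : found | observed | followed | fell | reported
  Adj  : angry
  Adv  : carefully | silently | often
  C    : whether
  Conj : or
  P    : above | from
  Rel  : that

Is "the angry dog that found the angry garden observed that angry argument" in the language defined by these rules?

[S [NP [NP [Det the] [AP [Adj angry]] [N dog]] [RelC [Rel that] [VP [V found] [NP [Det the] [AP [Adj angry]] [N garden]]]]] [VP [V observed] [NP [Det that] [AP [Adj angry]] [N argument]]]]
Each bracket corresponds to one application of a listed rule, so the string is derivable from S.

Grammatical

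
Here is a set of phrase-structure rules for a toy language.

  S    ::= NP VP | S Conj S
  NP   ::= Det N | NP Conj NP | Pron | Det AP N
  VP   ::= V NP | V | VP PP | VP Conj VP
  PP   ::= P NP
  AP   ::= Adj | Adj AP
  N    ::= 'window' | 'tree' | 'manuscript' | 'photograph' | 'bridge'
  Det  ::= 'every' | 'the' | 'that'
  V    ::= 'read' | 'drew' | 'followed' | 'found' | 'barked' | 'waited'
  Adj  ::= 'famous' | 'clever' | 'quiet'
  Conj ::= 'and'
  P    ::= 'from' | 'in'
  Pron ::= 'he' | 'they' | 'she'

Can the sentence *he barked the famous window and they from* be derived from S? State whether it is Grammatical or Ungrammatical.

For S → NP VP, the only prefix that parses as NP is 'he', but the remainder 'barked the famous window and they from' is not a VP under these rules. The alternative S rule S → S Conj S likewise has no satisfying split.

Ungrammatical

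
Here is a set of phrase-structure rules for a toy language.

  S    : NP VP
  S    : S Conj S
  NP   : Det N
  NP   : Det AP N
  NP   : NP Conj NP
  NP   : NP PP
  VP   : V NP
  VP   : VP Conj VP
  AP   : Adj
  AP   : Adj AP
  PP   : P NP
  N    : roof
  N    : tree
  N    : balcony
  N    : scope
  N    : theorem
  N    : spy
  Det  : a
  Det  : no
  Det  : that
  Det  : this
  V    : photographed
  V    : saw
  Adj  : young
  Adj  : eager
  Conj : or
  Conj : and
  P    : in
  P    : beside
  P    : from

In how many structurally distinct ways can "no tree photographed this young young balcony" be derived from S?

1

[S [NP [Det no] [N tree]] [VP [V photographed] [NP [Det this] [AP [Adj young] [AP [Adj young]]] [N balcony]]]]
No rule offers an alternative attachment or grouping for any span, so this is the only derivation.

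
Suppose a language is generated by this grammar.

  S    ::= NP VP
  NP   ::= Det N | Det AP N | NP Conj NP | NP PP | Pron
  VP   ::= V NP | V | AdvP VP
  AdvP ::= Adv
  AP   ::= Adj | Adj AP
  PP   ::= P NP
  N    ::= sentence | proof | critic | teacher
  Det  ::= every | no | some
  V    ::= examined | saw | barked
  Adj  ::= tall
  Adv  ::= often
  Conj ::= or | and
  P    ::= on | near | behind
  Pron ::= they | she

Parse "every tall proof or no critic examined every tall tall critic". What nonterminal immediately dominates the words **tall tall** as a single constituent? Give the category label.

AP

[S [NP [NP [Det every] [AP [Adj tall]] [N proof]] [Conj or] [NP [Det no] [N critic]]] [VP [V examined] [NP [Det every] [AP [Adj tall] [AP [Adj tall]]] [N critic]]]]
The span 'tall tall' is the AP node built by AP → Adj AP.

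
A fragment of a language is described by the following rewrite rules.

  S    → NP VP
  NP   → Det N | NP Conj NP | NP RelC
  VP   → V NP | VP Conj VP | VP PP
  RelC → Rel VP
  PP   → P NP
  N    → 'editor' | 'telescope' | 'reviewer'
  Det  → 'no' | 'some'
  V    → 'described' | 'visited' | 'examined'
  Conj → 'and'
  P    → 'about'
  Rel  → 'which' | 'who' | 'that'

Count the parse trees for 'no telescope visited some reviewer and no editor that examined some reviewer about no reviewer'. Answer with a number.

4

Two of the 4 distinct bracketings:
[S [NP [Det no] [N telescope]] [VP [V visited] [NP [NP [Det some] [N reviewer]] [Conj and] [NP [NP [Det no] [N editor]] [RelC [Rel that] [VP [VP [V examined] [NP [Det some] [N reviewer]]] [PP [P about] [NP [Det no] [N reviewer]]]]]]]]]
[S [NP [Det no] [N telescope]] [VP [V visited] [NP [NP [NP [Det some] [N reviewer]] [Conj and] [NP [Det no] [N editor]]] [RelC [Rel that] [VP [VP [V examined] [NP [Det some] [N reviewer]]] [PP [P about] [NP [Det no] [N reviewer]]]]]]]]
The trees differ in how a recursive rule is bracketed over the same span.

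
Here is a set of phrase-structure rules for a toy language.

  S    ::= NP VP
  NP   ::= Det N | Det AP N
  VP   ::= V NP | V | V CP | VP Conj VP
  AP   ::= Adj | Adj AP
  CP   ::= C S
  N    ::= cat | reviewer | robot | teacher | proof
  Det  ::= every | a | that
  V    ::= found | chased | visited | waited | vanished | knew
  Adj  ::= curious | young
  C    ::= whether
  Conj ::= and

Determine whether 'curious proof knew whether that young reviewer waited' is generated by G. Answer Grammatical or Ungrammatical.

For S → NP VP, no prefix of the string parses as an NP.

Ungrammatical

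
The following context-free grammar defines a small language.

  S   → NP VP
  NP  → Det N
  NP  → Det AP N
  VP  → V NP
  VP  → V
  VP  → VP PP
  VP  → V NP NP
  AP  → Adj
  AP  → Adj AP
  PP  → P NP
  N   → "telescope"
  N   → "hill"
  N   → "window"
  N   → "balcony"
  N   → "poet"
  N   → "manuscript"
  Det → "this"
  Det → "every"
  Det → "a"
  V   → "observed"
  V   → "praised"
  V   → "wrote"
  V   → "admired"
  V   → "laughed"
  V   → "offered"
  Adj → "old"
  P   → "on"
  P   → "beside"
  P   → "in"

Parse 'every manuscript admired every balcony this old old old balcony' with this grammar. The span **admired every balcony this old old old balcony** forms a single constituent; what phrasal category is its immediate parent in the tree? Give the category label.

[S [NP [Det every] [N manuscript]] [VP [V admired] [NP [Det every] [N balcony]] [NP [Det this] [AP [Adj old] [AP [Adj old] [AP [Adj old]]]] [N balcony]]]]
The span 'admired every balcony this old old old balcony' is the VP node built by VP → V NP NP.
Its mother is the S built by S → NP VP.

S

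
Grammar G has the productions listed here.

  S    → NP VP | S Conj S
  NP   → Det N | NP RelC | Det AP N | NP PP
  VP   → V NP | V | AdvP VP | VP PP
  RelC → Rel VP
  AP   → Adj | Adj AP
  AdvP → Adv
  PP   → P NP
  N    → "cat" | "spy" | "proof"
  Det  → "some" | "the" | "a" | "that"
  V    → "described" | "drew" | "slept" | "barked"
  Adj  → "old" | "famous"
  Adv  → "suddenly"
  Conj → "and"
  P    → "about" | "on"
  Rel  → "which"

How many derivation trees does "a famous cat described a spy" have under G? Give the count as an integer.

1

[S [NP [Det a] [AP [Adj famous]] [N cat]] [VP [V described] [NP [Det a] [N spy]]]]
No rule offers an alternative attachment or grouping for any span, so this is the only derivation.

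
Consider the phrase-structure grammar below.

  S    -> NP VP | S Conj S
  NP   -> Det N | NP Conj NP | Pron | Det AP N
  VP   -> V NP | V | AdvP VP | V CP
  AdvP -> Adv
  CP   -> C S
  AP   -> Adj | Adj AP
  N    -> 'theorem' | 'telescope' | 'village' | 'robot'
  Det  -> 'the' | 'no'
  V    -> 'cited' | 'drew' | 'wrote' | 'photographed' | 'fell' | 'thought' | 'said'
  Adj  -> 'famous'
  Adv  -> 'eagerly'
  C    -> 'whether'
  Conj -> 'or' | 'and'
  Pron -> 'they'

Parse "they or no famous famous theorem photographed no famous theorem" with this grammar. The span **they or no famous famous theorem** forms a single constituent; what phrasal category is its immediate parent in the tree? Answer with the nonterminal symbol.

S

[S [NP [NP [Pron they]] [Conj or] [NP [Det no] [AP [Adj famous] [AP [Adj famous]]] [N theorem]]] [VP [V photographed] [NP [Det no] [AP [Adj famous]] [N theorem]]]]
The span 'they or no famous famous theorem' is the NP node built by NP → NP Conj NP.
Its mother is the S built by S → NP VP.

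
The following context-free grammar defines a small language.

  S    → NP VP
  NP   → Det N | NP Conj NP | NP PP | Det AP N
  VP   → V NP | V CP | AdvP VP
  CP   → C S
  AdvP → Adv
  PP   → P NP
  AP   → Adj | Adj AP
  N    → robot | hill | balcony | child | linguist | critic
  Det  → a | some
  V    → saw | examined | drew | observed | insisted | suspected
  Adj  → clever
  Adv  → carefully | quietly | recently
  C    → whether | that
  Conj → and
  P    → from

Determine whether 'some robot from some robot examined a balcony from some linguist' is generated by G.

Grammatical

S
  NP
    NP
      Det: some
      N: robot
    PP
      P: from
      NP
        Det: some
        N: robot
  VP
    V: examined
    NP
      NP
        Det: a
        N: balcony
      PP
        P: from
        NP
          Det: some
          N: linguist
Each bracket corresponds to one application of a listed rule, so the string is derivable from S.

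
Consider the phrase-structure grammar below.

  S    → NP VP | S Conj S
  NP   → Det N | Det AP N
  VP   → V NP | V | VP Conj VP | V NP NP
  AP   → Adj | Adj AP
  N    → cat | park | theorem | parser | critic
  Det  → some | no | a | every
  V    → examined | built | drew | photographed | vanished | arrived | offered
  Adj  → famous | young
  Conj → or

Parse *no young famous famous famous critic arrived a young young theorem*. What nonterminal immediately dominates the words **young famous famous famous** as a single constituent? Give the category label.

AP

S
  NP
    Det: no
    AP
      Adj: young
      AP
        Adj: famous
        AP
          Adj: famous
          AP
            Adj: famous
    N: critic
  VP
    V: arrived
    NP
      Det: a
      AP
        Adj: young
        AP
          Adj: young
      N: theorem
The span 'young famous famous famous' is the AP node built by AP → Adj AP.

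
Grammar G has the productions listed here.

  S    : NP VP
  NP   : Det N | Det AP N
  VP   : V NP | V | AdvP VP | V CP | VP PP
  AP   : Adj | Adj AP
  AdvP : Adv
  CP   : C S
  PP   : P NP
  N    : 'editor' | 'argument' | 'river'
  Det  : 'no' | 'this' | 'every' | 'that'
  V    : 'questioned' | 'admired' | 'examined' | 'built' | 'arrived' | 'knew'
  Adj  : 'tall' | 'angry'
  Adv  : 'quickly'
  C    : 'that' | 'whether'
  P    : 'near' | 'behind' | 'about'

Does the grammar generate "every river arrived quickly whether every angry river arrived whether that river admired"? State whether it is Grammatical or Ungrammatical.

Ungrammatical

A V word can never sit immediately before an Adv word in any string this grammar generates, so the substring 'arrived quickly' rules out a derivation.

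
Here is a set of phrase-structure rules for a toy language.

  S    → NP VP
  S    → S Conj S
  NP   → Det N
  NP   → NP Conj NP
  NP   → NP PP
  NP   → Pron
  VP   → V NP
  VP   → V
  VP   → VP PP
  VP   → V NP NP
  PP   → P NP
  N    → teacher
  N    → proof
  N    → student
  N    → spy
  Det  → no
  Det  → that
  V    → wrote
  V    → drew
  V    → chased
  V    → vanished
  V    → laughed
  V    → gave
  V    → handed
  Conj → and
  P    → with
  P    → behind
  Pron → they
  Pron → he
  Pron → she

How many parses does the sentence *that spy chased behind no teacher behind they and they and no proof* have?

7

Two of the 7 distinct bracketings:
[S [NP [Det that] [N spy]] [VP [VP [V chased]] [PP [P behind] [NP [NP [NP [Det no] [N teacher]] [PP [P behind] [NP [Pron they]]]] [Conj and] [NP [NP [Pron they]] [Conj and] [NP [Det no] [N proof]]]]]]]
[S [NP [Det that] [N spy]] [VP [VP [V chased]] [PP [P behind] [NP [NP [NP [NP [Det no] [N teacher]] [PP [P behind] [NP [Pron they]]]] [Conj and] [NP [Pron they]]] [Conj and] [NP [Det no] [N proof]]]]]]
The trees differ in how a recursive rule is bracketed over the same span.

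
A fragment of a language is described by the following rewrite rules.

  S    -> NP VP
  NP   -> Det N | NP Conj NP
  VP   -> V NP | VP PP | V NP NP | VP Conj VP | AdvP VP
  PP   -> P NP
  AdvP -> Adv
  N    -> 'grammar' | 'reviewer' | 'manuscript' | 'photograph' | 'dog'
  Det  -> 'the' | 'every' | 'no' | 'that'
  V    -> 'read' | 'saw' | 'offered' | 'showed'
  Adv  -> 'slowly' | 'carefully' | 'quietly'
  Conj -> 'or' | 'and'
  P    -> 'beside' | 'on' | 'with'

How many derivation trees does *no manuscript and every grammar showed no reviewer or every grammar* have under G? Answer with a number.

[S [NP [NP [Det no] [N manuscript]] [Conj and] [NP [Det every] [N grammar]]] [VP [V showed] [NP [NP [Det no] [N reviewer]] [Conj or] [NP [Det every] [N grammar]]]]]
No rule offers an alternative attachment or grouping for any span, so this is the only derivation.

1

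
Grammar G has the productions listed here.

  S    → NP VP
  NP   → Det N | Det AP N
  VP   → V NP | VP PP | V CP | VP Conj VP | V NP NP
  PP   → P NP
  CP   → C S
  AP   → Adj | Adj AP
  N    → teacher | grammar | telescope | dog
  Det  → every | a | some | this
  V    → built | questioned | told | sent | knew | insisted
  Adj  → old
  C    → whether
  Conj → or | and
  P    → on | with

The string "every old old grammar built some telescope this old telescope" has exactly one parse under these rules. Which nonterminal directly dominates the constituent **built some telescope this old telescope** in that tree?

S

[S [NP [Det every] [AP [Adj old] [AP [Adj old]]] [N grammar]] [VP [V built] [NP [Det some] [N telescope]] [NP [Det this] [AP [Adj old]] [N telescope]]]]
The span 'built some telescope this old telescope' is the VP node built by VP → V NP NP.
Its mother is the S built by S → NP VP.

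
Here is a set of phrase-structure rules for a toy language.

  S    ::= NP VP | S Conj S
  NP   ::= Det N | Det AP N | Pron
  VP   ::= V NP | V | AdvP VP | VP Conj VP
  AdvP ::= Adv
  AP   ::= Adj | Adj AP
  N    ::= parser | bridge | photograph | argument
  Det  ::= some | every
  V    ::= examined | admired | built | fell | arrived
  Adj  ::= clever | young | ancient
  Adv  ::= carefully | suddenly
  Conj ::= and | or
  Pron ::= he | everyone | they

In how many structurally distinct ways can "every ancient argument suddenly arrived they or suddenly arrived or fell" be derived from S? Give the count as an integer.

Two of the 7 distinct bracketings:
[S [NP [Det every] [AP [Adj ancient]] [N argument]] [VP [AdvP [Adv suddenly]] [VP [VP [V arrived] [NP [Pron they]]] [Conj or] [VP [AdvP [Adv suddenly]] [VP [VP [V arrived]] [Conj or] [VP [V fell]]]]]]]
[S [NP [Det every] [AP [Adj ancient]] [N argument]] [VP [AdvP [Adv suddenly]] [VP [VP [V arrived] [NP [Pron they]]] [Conj or] [VP [VP [AdvP [Adv suddenly]] [VP [V arrived]]] [Conj or] [VP [V fell]]]]]]
The trees differ in how a recursive rule is bracketed over the same span.

7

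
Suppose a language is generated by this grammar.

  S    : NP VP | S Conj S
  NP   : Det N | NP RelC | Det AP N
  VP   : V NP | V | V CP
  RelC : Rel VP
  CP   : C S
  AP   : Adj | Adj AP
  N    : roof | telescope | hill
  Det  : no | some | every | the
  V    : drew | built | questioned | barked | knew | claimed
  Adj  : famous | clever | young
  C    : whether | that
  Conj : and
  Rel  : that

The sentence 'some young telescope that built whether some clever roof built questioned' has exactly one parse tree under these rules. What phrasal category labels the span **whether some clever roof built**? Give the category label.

CP

S
  NP
    NP
      Det: some
      AP
        Adj: young
      N: telescope
    RelC
      Rel: that
      VP
        V: built
        CP
          C: whether
          S
            NP
              Det: some
              AP
                Adj: clever
              N: roof
            VP
              V: built
  VP
    V: questioned
The span 'whether some clever roof built' is the CP node built by CP → C S.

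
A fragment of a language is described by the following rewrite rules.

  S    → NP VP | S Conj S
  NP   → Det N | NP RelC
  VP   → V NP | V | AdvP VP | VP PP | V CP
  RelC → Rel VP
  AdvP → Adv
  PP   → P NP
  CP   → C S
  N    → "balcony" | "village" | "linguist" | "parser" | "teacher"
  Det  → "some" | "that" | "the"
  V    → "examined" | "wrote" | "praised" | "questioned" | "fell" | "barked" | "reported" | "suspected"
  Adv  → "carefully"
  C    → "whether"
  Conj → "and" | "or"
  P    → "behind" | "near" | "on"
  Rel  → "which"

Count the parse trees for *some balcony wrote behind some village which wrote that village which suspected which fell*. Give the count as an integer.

Two of the 3 distinct bracketings:
[S [NP [Det some] [N balcony]] [VP [VP [V wrote]] [PP [P behind] [NP [NP [Det some] [N village]] [RelC [Rel which] [VP [V wrote] [NP [NP [NP [Det that] [N village]] [RelC [Rel which] [VP [V suspected]]]] [RelC [Rel which] [VP [V fell]]]]]]]]]]
[S [NP [Det some] [N balcony]] [VP [VP [V wrote]] [PP [P behind] [NP [NP [NP [Det some] [N village]] [RelC [Rel which] [VP [V wrote] [NP [NP [Det that] [N village]] [RelC [Rel which] [VP [V suspected]]]]]]] [RelC [Rel which] [VP [V fell]]]]]]]
The trees differ in how a recursive rule is bracketed over the same span.

3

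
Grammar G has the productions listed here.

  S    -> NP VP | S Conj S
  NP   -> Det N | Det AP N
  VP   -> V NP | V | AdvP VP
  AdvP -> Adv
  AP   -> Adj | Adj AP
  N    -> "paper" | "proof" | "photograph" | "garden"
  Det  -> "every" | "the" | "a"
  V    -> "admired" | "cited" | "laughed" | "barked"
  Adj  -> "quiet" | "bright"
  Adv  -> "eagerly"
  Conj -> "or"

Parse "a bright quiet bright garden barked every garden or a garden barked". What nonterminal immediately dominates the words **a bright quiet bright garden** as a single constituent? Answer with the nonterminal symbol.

[S [S [NP [Det a] [AP [Adj bright] [AP [Adj quiet] [AP [Adj bright]]]] [N garden]] [VP [V barked] [NP [Det every] [N garden]]]] [Conj or] [S [NP [Det a] [N garden]] [VP [V barked]]]]
The span 'a bright quiet bright garden' is the NP node built by NP → Det AP N.

NP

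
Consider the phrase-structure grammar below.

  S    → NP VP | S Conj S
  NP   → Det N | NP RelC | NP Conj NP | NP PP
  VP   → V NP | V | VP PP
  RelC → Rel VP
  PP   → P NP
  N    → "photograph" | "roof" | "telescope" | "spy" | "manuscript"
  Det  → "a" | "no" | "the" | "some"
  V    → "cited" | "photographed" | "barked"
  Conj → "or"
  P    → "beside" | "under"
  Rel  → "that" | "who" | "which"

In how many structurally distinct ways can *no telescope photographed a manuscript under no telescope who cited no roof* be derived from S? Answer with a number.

3

Two of the 3 distinct bracketings:
[S [NP [Det no] [N telescope]] [VP [V photographed] [NP [NP [NP [Det a] [N manuscript]] [PP [P under] [NP [Det no] [N telescope]]]] [RelC [Rel who] [VP [V cited] [NP [Det no] [N roof]]]]]]]
[S [NP [Det no] [N telescope]] [VP [V photographed] [NP [NP [Det a] [N manuscript]] [PP [P under] [NP [NP [Det no] [N telescope]] [RelC [Rel who] [VP [V cited] [NP [Det no] [N roof]]]]]]]]]
The trees differ in how a recursive rule is bracketed over the same span.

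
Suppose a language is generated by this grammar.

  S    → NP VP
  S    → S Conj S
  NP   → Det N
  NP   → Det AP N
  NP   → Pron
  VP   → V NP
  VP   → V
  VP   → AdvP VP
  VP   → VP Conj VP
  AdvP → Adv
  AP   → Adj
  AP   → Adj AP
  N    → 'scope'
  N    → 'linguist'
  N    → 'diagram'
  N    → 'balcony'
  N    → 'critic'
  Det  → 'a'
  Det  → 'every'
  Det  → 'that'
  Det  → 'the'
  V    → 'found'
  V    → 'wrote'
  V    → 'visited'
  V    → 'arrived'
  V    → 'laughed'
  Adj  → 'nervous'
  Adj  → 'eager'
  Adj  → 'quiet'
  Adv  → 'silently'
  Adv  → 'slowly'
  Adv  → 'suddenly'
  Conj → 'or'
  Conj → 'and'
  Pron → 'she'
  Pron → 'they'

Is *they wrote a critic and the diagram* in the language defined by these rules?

Ungrammatical

For S → NP VP, the only prefix that parses as NP is 'they', but the remainder 'wrote a critic and the diagram' is not a VP under these rules. The alternative S rule S → S Conj S likewise has no satisfying split.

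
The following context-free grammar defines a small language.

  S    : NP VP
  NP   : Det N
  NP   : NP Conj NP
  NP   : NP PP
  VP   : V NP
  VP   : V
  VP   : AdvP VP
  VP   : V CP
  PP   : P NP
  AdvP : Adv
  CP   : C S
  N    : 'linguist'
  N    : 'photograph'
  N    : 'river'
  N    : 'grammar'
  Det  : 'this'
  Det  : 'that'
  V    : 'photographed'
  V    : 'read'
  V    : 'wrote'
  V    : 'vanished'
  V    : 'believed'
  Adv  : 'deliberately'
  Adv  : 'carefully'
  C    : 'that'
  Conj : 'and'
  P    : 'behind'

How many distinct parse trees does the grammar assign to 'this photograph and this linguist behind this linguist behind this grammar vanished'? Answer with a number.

Two of the 5 distinct bracketings:
[S [NP [NP [Det this] [N photograph]] [Conj and] [NP [NP [Det this] [N linguist]] [PP [P behind] [NP [NP [Det this] [N linguist]] [PP [P behind] [NP [Det this] [N grammar]]]]]]] [VP [V vanished]]]
[S [NP [NP [Det this] [N photograph]] [Conj and] [NP [NP [NP [Det this] [N linguist]] [PP [P behind] [NP [Det this] [N linguist]]]] [PP [P behind] [NP [Det this] [N grammar]]]]] [VP [V vanished]]]
The trees differ in how a recursive rule is bracketed over the same span.

5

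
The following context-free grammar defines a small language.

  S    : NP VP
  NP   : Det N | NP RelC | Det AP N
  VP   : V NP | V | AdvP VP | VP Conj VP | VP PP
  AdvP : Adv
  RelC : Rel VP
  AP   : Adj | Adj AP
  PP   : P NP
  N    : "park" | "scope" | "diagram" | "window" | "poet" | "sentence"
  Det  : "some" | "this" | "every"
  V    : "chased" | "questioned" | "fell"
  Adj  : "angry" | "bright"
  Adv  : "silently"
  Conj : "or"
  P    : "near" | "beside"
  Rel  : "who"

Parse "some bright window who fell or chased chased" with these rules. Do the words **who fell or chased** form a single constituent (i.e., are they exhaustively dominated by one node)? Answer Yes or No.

[S [NP [NP [Det some] [AP [Adj bright]] [N window]] [RelC [Rel who] [VP [VP [V fell]] [Conj or] [VP [V chased]]]]] [VP [V chased]]]
The words 'who fell or chased' are exhaustively dominated by a single RelC node (built by RelC → Rel VP), so they form a constituent.

Yes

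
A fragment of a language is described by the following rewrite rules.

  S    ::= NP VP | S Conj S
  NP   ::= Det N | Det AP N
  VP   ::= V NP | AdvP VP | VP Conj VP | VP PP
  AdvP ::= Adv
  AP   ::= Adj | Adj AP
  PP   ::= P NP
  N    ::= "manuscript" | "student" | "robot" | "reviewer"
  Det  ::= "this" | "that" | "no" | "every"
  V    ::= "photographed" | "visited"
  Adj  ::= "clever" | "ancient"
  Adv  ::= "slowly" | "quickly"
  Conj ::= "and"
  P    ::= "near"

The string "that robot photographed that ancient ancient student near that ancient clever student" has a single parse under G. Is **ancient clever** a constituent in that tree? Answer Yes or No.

[S [NP [Det that] [N robot]] [VP [VP [V photographed] [NP [Det that] [AP [Adj ancient] [AP [Adj ancient]]] [N student]]] [PP [P near] [NP [Det that] [AP [Adj ancient] [AP [Adj clever]]] [N student]]]]]
The words 'ancient clever' are exhaustively dominated by a single AP node (built by AP → Adj AP), so they form a constituent.

Yes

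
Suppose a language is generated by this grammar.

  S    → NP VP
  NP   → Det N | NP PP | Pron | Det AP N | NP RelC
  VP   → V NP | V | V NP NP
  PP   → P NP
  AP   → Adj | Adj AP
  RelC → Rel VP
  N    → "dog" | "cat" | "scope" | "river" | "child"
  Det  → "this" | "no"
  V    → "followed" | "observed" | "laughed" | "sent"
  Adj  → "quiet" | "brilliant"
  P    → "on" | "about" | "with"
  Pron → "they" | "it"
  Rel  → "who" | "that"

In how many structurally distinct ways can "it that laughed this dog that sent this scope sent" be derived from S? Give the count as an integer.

3

Two of the 3 distinct bracketings:
[S [NP [NP [Pron it]] [RelC [Rel that] [VP [V laughed] [NP [NP [Det this] [N dog]] [RelC [Rel that] [VP [V sent] [NP [Det this] [N scope]]]]]]]] [VP [V sent]]]
[S [NP [NP [Pron it]] [RelC [Rel that] [VP [V laughed] [NP [NP [Det this] [N dog]] [RelC [Rel that] [VP [V sent]]]] [NP [Det this] [N scope]]]]] [VP [V sent]]]
The difference turns on whether VP → V NP is used at the relevant span, versus an alternative expansion of VP.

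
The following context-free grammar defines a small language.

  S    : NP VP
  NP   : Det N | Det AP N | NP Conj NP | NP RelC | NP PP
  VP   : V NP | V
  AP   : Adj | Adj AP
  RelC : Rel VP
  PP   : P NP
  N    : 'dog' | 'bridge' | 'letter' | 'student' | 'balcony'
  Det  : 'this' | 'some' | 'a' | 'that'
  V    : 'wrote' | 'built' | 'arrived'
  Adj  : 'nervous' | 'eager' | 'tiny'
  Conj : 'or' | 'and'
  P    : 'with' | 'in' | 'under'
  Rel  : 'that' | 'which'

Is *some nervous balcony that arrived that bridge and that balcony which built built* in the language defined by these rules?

Grammatical

[S [NP [NP [NP [Det some] [AP [Adj nervous]] [N balcony]] [RelC [Rel that] [VP [V arrived] [NP [Det that] [N bridge]]]]] [Conj and] [NP [NP [Det that] [N balcony]] [RelC [Rel which] [VP [V built]]]]] [VP [V built]]]
The bracketing above is licensed at every node by one of the given productions, with S at the root.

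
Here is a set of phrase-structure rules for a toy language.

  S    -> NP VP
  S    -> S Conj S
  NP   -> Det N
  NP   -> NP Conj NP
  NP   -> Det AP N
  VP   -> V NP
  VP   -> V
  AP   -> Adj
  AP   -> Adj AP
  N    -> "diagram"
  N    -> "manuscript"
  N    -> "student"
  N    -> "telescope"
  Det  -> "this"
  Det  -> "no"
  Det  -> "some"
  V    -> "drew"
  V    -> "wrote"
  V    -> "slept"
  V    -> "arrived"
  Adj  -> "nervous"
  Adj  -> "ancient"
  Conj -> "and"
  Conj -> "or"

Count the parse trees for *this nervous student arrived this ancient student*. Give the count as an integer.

[S [NP [Det this] [AP [Adj nervous]] [N student]] [VP [V arrived] [NP [Det this] [AP [Adj ancient]] [N student]]]]
No rule offers an alternative attachment or grouping for any span, so this is the only derivation.

1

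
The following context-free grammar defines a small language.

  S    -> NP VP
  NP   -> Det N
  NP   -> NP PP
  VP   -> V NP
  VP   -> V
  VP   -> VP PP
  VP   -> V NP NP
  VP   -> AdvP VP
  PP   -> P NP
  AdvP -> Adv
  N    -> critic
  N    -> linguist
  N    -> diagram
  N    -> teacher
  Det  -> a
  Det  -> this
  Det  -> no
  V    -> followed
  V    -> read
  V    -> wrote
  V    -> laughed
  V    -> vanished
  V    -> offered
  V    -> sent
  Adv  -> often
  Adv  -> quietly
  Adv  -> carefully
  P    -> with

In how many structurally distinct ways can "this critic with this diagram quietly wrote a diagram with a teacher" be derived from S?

Two of the 3 distinct bracketings:
[S [NP [NP [Det this] [N critic]] [PP [P with] [NP [Det this] [N diagram]]]] [VP [VP [AdvP [Adv quietly]] [VP [V wrote] [NP [Det a] [N diagram]]]] [PP [P with] [NP [Det a] [N teacher]]]]]
[S [NP [NP [Det this] [N critic]] [PP [P with] [NP [Det this] [N diagram]]]] [VP [AdvP [Adv quietly]] [VP [V wrote] [NP [NP [Det a] [N diagram]] [PP [P with] [NP [Det a] [N teacher]]]]]]]
The difference turns on whether VP → VP PP is used at the relevant span, versus an alternative expansion of VP.

3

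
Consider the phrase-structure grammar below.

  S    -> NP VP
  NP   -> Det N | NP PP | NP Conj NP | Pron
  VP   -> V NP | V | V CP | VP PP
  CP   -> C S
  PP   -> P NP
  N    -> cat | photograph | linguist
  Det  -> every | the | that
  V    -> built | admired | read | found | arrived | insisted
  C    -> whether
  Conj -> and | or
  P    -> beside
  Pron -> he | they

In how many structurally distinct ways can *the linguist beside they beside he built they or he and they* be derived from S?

4

Two of the 4 distinct bracketings:
[S [NP [NP [Det the] [N linguist]] [PP [P beside] [NP [NP [Pron they]] [PP [P beside] [NP [Pron he]]]]]] [VP [V built] [NP [NP [Pron they]] [Conj or] [NP [NP [Pron he]] [Conj and] [NP [Pron they]]]]]]
[S [NP [NP [Det the] [N linguist]] [PP [P beside] [NP [NP [Pron they]] [PP [P beside] [NP [Pron he]]]]]] [VP [V built] [NP [NP [NP [Pron they]] [Conj or] [NP [Pron he]]] [Conj and] [NP [Pron they]]]]]
The trees differ in how a recursive rule is bracketed over the same span.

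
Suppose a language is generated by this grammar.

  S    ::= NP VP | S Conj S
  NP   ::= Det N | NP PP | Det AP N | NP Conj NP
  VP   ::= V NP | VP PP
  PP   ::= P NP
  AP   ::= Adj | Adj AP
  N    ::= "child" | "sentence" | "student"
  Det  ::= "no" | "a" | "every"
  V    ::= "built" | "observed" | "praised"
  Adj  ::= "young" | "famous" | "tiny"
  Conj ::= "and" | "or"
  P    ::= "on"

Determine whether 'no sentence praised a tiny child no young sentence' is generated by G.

An N word can never sit immediately before a Det word in any string this grammar generates, so the substring 'child no' rules out a derivation.

Ungrammatical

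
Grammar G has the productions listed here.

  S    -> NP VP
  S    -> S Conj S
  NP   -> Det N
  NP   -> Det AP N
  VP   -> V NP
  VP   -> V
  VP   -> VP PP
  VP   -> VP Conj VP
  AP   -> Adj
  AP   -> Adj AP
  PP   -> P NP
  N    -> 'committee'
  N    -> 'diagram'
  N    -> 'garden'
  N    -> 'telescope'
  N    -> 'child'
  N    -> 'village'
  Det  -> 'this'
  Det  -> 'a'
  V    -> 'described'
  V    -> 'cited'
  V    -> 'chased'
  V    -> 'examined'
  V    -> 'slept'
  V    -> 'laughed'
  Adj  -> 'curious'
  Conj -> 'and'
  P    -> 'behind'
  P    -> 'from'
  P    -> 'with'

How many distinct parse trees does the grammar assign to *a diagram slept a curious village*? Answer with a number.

[S [NP [Det a] [N diagram]] [VP [V slept] [NP [Det a] [AP [Adj curious]] [N village]]]]
No rule offers an alternative attachment or grouping for any span, so this is the only derivation.

1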